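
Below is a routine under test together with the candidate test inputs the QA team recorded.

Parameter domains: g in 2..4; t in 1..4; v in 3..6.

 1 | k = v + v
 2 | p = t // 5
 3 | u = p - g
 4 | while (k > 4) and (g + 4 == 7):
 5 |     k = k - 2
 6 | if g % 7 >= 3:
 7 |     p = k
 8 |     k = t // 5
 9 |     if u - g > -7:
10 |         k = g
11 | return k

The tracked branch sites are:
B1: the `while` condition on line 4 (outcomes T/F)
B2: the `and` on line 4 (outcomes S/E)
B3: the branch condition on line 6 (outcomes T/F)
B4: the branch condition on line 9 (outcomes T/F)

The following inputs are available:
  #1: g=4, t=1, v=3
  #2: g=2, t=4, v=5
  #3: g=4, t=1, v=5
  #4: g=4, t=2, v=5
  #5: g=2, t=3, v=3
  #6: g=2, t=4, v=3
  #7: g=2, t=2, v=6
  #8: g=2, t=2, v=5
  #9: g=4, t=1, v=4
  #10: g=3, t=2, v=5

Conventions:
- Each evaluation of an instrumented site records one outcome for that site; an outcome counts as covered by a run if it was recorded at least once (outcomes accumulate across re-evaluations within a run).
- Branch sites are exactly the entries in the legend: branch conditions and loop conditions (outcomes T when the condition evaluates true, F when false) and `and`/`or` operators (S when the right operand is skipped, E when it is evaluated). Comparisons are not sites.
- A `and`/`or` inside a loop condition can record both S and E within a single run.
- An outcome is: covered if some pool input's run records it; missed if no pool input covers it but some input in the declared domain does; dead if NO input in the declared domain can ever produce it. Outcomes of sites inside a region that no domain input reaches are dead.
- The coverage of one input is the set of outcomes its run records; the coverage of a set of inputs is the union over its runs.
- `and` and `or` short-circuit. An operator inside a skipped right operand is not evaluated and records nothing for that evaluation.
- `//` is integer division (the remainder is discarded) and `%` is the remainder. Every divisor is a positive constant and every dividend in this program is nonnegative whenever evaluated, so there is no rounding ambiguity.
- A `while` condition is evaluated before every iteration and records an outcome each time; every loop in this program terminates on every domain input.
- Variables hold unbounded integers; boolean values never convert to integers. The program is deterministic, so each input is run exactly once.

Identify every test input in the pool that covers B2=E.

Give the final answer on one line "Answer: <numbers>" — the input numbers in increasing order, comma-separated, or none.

input #1 (g=4, t=1, v=3): hits B2=E
input #2 (g=2, t=4, v=5): hits B2=E
input #3 (g=4, t=1, v=5): hits B2=E
input #4 (g=4, t=2, v=5): hits B2=E
input #5 (g=2, t=3, v=3): hits B2=E
input #6 (g=2, t=4, v=3): hits B2=E
input #7 (g=2, t=2, v=6): hits B2=E
input #8 (g=2, t=2, v=5): hits B2=E
input #9 (g=4, t=1, v=4): hits B2=E
input #10 (g=3, t=2, v=5): hits B2=E

Answer: 1, 2, 3, 4, 5, 6, 7, 8, 9, 10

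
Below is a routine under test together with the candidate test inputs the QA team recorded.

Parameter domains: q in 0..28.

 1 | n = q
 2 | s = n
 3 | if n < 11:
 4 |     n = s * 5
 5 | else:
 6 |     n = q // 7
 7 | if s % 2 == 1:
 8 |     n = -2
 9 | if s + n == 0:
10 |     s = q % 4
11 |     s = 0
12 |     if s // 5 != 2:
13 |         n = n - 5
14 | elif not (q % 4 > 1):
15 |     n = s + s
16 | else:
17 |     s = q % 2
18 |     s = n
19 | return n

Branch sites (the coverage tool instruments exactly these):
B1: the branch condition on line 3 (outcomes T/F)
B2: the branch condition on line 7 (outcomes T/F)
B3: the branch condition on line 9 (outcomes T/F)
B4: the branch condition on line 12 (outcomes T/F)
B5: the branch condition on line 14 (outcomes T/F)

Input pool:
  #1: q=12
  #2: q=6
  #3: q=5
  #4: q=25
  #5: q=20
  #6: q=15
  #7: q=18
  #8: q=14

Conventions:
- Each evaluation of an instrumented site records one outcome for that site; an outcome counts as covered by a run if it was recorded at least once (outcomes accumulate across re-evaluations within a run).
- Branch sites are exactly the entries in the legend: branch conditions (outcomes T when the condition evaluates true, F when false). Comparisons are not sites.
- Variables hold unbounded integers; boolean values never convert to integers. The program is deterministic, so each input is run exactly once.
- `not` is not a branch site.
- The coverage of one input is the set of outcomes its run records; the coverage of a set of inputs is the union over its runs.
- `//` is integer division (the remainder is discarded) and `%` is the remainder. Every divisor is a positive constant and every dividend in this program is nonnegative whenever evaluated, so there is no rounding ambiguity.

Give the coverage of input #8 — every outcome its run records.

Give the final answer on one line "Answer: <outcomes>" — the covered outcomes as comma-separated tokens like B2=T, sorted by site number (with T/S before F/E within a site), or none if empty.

Event log for input #8 (q=14):
  B1->F, B2->F, B3->F, B5->F
collecting distinct outcomes: B1=F, B2=F, B3=F, B5=F

Answer: B1=F, B2=F, B3=F, B5=F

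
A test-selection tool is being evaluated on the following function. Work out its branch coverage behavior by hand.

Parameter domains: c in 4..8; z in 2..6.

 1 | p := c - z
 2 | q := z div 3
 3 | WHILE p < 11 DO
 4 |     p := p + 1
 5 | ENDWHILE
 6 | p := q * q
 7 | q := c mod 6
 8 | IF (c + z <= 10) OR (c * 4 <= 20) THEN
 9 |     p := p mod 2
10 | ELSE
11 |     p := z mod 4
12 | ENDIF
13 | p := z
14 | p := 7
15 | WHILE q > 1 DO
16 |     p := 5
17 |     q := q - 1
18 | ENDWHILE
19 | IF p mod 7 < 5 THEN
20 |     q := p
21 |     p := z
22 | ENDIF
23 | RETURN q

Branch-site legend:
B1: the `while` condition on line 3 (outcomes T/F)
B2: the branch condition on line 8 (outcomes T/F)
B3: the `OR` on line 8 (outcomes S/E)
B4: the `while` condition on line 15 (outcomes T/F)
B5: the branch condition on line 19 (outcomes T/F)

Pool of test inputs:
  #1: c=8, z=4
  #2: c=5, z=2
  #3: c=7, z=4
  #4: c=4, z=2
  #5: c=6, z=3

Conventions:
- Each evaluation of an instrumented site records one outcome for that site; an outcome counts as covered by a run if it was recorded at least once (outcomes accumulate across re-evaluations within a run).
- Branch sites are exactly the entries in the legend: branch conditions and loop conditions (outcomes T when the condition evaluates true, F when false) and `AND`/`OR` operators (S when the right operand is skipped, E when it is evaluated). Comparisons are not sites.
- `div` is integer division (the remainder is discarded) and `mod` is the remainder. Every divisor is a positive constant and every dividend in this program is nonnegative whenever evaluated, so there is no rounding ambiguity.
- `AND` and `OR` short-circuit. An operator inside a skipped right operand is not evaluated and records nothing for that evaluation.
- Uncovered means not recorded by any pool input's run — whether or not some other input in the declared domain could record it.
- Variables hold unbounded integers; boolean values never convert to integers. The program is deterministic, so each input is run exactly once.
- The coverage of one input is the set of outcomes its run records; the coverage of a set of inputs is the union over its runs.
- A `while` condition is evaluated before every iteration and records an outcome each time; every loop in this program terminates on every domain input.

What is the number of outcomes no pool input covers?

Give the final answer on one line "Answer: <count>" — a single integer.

test 1 (c=8, z=4) hits B1=T, B1=F, B2=F, B3=E, B4=T, B4=F, B5=F
test 2 (c=5, z=2) hits B1=T, B1=F, B2=T, B3=S, B4=T, B4=F, B5=F
test 3 (c=7, z=4) hits B1=T, B1=F, B2=F, B3=E, B4=F, B5=T
test 4 (c=4, z=2) hits B1=T, B1=F, B2=T, B3=S, B4=T, B4=F, B5=F
test 5 (c=6, z=3) hits B1=T, B1=F, B2=T, B3=S, B4=F, B5=T
union over the pool: B1=T, B1=F, B2=T, B2=F, B3=S, B3=E, B4=T, B4=F, B5=T, B5=F
uncovered (0 of 10): none

Answer: 0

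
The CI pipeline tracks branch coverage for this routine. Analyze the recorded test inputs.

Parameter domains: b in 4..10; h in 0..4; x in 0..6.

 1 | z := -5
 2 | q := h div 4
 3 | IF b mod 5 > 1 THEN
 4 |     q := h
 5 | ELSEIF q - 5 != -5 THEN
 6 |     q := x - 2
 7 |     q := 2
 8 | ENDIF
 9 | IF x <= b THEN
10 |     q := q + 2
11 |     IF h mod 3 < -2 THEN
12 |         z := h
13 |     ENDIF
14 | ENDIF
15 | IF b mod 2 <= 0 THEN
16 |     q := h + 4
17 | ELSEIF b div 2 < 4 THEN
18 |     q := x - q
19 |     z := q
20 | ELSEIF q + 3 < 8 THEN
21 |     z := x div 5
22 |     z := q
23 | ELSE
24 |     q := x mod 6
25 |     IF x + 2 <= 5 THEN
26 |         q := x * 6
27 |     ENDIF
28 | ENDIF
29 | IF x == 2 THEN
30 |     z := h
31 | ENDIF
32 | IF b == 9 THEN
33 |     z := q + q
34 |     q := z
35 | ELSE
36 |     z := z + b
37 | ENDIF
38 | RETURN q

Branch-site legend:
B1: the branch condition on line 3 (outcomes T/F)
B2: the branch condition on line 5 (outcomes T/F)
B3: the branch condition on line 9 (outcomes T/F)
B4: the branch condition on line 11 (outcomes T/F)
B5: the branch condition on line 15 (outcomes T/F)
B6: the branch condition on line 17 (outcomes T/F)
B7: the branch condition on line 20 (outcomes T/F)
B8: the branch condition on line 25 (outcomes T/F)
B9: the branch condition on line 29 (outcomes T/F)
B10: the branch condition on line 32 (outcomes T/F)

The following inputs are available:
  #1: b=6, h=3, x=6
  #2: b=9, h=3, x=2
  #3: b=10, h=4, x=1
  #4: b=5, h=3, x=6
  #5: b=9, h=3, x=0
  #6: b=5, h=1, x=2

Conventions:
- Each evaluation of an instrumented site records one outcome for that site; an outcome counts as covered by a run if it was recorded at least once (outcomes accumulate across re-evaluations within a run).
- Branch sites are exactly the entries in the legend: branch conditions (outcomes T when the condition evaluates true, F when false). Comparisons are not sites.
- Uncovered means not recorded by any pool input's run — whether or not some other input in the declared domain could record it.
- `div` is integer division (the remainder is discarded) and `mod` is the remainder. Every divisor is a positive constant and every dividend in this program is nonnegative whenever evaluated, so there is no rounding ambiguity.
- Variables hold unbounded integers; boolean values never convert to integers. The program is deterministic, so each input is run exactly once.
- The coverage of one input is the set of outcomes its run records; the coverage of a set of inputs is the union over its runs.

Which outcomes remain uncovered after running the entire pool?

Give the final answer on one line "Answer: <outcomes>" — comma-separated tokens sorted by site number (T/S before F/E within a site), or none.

test 1 (b=6, h=3, x=6) fires B1->F, B2->F, B3->T, B4->F, B5->T, B9->F, B10->F; hits B1=F, B2=F, B3=T, B4=F, B5=T, B9=F, B10=F
test 2 (b=9, h=3, x=2) fires B1->T, B3->T, B4->F, B5->F, B6->F, B7->F, B8->T, B9->T, B10->T; hits B1=T, B3=T, B4=F, B5=F, B6=F, B7=F, B8=T, B9=T, B10=T
test 3 (b=10, h=4, x=1) fires B1->F, B2->T, B3->T, B4->F, B5->T, B9->F, B10->F; hits B1=F, B2=T, B3=T, B4=F, B5=T, B9=F, B10=F
test 4 (b=5, h=3, x=6) fires B1->F, B2->F, B3->F, B5->F, B6->T, B9->F, B10->F; hits B1=F, B2=F, B3=F, B5=F, B6=T, B9=F, B10=F
test 5 (b=9, h=3, x=0) fires B1->T, B3->T, B4->F, B5->F, B6->F, B7->F, B8->T, B9->F, B10->T; hits B1=T, B3=T, B4=F, B5=F, B6=F, B7=F, B8=T, B9=F, B10=T
test 6 (b=5, h=1, x=2) fires B1->F, B2->F, B3->T, B4->F, B5->F, B6->T, B9->T, B10->F; hits B1=F, B2=F, B3=T, B4=F, B5=F, B6=T, B9=T, B10=F
union over the pool: B1=T, B1=F, B2=T, B2=F, B3=T, B3=F, B4=F, B5=T, B5=F, B6=T, B6=F, B7=F, B8=T, B9=T, B9=F, B10=T, B10=F
uncovered (3 of 20): B4=T, B7=T, B8=F

Answer: B4=T, B7=T, B8=F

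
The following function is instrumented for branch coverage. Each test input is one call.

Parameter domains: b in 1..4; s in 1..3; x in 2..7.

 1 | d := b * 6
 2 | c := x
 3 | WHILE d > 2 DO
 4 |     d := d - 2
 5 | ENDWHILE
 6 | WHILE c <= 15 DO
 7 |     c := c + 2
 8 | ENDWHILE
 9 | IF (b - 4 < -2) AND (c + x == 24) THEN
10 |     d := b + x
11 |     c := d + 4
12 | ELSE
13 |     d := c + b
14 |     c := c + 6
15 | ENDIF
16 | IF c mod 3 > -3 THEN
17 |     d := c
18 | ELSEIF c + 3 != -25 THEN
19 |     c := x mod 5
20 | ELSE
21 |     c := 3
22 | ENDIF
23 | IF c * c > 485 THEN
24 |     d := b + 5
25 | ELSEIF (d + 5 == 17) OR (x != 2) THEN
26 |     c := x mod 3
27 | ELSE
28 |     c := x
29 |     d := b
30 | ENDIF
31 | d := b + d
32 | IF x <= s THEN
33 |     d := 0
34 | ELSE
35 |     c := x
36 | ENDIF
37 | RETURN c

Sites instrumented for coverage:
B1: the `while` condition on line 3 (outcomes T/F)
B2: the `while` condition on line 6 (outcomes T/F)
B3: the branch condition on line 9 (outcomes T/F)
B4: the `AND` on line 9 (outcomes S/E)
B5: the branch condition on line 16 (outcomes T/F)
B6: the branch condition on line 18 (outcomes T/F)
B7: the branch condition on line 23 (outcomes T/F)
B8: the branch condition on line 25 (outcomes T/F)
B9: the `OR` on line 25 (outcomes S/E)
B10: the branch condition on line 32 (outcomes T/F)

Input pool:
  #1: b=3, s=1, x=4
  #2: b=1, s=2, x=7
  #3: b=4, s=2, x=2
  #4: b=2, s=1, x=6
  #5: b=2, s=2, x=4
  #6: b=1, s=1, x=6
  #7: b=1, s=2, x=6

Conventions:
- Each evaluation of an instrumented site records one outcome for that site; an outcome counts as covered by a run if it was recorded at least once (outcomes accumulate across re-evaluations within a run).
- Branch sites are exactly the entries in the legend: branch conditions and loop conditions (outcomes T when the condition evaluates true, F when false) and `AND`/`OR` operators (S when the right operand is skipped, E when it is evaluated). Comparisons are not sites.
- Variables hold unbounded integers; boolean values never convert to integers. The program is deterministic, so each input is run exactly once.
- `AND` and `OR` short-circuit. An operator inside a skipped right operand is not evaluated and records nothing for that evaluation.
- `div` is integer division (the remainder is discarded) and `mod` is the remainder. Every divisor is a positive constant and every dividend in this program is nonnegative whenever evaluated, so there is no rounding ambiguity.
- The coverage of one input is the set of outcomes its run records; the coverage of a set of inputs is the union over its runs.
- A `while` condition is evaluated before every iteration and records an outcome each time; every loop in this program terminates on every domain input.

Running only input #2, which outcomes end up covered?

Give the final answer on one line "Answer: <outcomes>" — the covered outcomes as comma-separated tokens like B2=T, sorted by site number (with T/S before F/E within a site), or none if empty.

Simulating input #2 (b=1, s=2, x=7) step by step:
  B1->T, B1->T, B1->F, B2->T, B2->T, B2->T, B2->T, B2->T, B2->F, B4->E
  B3->T, B5->T, B7->F, B9->S, B8->T, B10->F
as a set, this run covers: B1=T, B1=F, B2=T, B2=F, B3=T, B4=E, B5=T, B7=F, B8=T, B9=S, B10=F

Answer: B1=T, B1=F, B2=T, B2=F, B3=T, B4=E, B5=T, B7=F, B8=T, B9=S, B10=F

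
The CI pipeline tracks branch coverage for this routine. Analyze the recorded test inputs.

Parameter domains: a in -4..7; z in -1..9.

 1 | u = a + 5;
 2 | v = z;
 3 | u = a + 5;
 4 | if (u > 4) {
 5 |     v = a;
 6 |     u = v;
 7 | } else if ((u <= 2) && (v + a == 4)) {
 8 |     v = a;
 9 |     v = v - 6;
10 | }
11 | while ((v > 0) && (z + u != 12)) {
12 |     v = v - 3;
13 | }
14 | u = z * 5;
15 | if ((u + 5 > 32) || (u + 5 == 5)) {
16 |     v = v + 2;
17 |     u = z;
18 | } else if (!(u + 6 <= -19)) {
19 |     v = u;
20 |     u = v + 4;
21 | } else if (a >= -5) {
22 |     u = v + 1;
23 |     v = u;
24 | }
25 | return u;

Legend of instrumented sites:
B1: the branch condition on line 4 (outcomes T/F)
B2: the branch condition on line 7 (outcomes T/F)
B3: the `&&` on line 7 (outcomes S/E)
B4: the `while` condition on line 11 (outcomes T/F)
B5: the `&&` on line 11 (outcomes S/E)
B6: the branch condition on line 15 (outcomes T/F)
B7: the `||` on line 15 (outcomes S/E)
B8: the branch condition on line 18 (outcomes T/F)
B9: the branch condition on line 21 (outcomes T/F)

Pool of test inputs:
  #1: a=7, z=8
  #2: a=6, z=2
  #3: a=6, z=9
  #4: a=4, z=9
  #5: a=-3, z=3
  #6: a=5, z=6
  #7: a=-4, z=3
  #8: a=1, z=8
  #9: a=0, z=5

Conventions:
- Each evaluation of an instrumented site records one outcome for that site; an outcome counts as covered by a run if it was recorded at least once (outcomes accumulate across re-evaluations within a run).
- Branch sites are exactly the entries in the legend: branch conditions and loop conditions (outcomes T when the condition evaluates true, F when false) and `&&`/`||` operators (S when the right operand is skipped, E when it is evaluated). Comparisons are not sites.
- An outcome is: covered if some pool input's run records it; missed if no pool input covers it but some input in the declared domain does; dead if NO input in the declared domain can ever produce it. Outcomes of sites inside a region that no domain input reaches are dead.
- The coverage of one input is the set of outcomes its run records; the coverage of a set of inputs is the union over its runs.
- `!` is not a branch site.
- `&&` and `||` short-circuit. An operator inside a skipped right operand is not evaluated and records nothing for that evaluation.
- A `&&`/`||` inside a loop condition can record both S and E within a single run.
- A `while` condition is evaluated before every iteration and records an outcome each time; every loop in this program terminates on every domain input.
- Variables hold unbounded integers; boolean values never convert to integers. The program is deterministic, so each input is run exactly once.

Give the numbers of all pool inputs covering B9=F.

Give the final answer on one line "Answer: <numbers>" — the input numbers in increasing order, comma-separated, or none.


input #1 (a=7, z=8): misses B9=F
input #2 (a=6, z=2): misses B9=F
input #3 (a=6, z=9): misses B9=F
input #4 (a=4, z=9): misses B9=F
input #5 (a=-3, z=3): misses B9=F
input #6 (a=5, z=6): misses B9=F
input #7 (a=-4, z=3): misses B9=F
input #8 (a=1, z=8): misses B9=F
input #9 (a=0, z=5): misses B9=F
Answer: none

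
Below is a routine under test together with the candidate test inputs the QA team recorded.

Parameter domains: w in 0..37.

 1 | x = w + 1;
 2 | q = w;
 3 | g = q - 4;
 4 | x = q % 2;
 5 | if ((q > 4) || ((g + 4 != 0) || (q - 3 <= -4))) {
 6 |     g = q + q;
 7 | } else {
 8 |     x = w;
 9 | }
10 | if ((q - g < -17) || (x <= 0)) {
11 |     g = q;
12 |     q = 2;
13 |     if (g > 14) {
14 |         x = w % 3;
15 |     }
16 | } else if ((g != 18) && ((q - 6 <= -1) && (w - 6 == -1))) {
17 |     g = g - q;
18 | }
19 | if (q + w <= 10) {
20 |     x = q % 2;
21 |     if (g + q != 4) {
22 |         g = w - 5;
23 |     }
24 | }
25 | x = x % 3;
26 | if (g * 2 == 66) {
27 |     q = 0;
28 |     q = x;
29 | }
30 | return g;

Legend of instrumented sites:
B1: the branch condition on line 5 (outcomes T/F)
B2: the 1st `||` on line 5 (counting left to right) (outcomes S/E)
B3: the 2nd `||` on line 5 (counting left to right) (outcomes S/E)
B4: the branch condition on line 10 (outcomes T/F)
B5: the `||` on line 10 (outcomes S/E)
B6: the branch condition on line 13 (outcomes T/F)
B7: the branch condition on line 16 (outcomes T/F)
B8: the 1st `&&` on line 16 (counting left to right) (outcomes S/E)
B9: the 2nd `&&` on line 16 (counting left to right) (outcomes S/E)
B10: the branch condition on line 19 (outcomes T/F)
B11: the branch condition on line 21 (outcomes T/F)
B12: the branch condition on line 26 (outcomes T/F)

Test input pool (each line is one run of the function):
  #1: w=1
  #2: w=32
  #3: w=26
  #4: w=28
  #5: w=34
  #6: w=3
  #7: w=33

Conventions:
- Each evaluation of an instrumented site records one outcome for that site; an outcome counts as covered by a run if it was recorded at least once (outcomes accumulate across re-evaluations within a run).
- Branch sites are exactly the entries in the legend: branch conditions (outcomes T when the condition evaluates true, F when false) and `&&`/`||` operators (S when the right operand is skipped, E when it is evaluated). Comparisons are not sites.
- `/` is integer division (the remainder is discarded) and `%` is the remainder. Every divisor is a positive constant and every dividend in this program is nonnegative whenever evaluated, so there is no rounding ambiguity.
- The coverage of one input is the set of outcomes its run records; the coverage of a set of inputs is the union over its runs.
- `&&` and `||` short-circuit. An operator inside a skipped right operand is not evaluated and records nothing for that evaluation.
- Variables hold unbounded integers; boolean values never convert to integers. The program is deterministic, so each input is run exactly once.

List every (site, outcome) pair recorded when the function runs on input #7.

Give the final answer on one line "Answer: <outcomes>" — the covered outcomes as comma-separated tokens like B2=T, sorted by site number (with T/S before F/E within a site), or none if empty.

Simulating input #7 (w=33) step by step:
  B2->S, B1->T, B5->S, B4->T, B6->T, B10->F, B12->T
deduplicating events, the covered set is: B1=T, B2=S, B4=T, B5=S, B6=T, B10=F, B12=T

Answer: B1=T, B2=S, B4=T, B5=S, B6=T, B10=F, B12=T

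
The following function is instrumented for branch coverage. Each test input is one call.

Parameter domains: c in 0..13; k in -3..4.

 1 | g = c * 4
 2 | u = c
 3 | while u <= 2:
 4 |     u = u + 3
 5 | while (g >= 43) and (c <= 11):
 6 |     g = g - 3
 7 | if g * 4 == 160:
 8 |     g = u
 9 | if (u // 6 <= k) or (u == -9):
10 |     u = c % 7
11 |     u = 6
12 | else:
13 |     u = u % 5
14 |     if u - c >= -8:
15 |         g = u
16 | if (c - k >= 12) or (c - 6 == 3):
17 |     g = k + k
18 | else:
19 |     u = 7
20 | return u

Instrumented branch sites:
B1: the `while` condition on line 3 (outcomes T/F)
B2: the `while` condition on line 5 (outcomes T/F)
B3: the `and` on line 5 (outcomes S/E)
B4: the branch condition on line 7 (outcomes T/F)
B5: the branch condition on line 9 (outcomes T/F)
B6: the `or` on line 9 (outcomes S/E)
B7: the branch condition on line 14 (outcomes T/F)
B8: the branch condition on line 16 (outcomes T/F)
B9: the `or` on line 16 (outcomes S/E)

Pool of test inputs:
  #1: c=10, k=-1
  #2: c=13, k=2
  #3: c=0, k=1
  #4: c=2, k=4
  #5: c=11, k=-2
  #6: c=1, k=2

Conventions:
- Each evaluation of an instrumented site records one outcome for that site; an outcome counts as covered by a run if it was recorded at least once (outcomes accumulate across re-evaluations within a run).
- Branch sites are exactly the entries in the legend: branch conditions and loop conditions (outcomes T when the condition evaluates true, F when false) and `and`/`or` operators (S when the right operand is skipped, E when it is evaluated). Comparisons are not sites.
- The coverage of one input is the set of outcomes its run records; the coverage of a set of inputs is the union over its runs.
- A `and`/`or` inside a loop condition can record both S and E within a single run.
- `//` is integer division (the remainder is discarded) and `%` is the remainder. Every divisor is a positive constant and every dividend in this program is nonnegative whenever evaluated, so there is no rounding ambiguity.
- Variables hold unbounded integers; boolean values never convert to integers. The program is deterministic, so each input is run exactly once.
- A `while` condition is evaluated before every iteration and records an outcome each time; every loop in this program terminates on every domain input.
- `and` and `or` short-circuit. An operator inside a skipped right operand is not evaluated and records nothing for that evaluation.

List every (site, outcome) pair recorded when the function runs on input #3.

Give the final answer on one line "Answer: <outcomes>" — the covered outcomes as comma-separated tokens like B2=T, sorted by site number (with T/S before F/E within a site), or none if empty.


Running input #3 (c=0, k=1), event by event:
  B1->T, B1->F, B3->S, B2->F, B4->F, B6->S, B5->T, B9->E, B8->F
collecting distinct outcomes: B1=T, B1=F, B2=F, B3=S, B4=F, B5=T, B6=S, B8=F, B9=E
Answer: B1=T, B1=F, B2=F, B3=S, B4=F, B5=T, B6=S, B8=F, B9=E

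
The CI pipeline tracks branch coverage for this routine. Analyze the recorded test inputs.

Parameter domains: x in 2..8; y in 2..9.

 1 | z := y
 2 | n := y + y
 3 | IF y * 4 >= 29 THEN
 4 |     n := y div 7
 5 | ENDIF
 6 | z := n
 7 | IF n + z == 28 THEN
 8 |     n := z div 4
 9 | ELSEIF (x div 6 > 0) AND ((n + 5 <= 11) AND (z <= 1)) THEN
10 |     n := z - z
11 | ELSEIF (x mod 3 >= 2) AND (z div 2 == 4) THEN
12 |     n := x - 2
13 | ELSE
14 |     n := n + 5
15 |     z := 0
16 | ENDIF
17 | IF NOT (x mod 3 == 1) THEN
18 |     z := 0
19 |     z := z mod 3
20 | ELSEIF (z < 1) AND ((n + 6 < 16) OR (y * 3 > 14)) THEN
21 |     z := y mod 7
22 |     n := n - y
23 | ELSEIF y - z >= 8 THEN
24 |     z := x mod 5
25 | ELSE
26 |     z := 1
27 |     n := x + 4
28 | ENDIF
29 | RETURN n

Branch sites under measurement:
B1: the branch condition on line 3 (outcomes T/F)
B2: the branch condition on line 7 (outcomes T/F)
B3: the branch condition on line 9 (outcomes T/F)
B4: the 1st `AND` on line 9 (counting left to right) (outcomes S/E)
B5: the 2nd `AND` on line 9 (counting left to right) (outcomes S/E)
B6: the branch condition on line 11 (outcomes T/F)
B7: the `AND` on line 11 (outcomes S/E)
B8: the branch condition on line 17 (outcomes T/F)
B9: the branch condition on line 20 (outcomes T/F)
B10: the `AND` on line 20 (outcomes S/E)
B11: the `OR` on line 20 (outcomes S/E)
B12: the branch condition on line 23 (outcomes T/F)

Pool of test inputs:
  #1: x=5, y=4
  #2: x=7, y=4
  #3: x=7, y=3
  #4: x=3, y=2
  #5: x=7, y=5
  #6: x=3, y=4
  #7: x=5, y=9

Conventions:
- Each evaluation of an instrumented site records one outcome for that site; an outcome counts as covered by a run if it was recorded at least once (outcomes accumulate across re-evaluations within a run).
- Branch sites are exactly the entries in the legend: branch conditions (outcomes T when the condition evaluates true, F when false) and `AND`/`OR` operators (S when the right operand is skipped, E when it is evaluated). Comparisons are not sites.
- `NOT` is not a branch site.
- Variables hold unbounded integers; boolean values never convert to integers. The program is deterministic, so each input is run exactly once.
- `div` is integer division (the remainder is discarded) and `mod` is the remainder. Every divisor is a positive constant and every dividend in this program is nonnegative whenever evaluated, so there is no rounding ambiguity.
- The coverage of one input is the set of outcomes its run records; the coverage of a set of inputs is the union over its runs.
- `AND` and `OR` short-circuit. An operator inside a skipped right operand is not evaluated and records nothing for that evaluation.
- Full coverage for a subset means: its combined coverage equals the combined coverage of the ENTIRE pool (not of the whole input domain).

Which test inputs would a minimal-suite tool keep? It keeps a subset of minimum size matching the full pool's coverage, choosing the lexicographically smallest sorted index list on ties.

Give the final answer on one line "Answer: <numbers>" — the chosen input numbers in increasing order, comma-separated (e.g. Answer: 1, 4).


input #1 (x=5, y=4): covers B1=F, B2=F, B3=F, B4=S, B6=T, B7=E, B8=T
input #2 (x=7, y=4): covers B1=F, B2=F, B3=F, B4=E, B5=S, B6=F, B7=S, B8=F, B9=F, B10=E, B11=E, B12=F
input #3 (x=7, y=3): covers B1=F, B2=F, B3=F, B4=E, B5=E, B6=F, B7=S, B8=F, B9=F, B10=E, B11=E, B12=F
input #4 (x=3, y=2): covers B1=F, B2=F, B3=F, B4=S, B6=F, B7=S, B8=T
input #5 (x=7, y=5): covers B1=F, B2=F, B3=F, B4=E, B5=S, B6=F, B7=S, B8=F, B9=T, B10=E, B11=E
input #6 (x=3, y=4): covers B1=F, B2=F, B3=F, B4=S, B6=F, B7=S, B8=T
input #7 (x=5, y=9): covers B1=T, B2=F, B3=F, B4=S, B6=F, B7=E, B8=T
union over all inputs: B1=T, B1=F, B2=F, B3=F, B4=S, B4=E, B5=S, B5=E, B6=T, B6=F, B7=S, B7=E, B8=T, B8=F, B9=T, B9=F, B10=E, B11=E, B12=F (19 outcomes)
every size-1 subset falls short of the 19 outcomes (best: 12/19)
every size-2 subset falls short of the 19 outcomes (best: 16/19)
every size-3 subset falls short of the 19 outcomes (best: 18/19)
at size 4, {1, 3, 5, 7} reaches all 19 outcomes; every lexicographically earlier size-4 subset fails
Answer: 1, 3, 5, 7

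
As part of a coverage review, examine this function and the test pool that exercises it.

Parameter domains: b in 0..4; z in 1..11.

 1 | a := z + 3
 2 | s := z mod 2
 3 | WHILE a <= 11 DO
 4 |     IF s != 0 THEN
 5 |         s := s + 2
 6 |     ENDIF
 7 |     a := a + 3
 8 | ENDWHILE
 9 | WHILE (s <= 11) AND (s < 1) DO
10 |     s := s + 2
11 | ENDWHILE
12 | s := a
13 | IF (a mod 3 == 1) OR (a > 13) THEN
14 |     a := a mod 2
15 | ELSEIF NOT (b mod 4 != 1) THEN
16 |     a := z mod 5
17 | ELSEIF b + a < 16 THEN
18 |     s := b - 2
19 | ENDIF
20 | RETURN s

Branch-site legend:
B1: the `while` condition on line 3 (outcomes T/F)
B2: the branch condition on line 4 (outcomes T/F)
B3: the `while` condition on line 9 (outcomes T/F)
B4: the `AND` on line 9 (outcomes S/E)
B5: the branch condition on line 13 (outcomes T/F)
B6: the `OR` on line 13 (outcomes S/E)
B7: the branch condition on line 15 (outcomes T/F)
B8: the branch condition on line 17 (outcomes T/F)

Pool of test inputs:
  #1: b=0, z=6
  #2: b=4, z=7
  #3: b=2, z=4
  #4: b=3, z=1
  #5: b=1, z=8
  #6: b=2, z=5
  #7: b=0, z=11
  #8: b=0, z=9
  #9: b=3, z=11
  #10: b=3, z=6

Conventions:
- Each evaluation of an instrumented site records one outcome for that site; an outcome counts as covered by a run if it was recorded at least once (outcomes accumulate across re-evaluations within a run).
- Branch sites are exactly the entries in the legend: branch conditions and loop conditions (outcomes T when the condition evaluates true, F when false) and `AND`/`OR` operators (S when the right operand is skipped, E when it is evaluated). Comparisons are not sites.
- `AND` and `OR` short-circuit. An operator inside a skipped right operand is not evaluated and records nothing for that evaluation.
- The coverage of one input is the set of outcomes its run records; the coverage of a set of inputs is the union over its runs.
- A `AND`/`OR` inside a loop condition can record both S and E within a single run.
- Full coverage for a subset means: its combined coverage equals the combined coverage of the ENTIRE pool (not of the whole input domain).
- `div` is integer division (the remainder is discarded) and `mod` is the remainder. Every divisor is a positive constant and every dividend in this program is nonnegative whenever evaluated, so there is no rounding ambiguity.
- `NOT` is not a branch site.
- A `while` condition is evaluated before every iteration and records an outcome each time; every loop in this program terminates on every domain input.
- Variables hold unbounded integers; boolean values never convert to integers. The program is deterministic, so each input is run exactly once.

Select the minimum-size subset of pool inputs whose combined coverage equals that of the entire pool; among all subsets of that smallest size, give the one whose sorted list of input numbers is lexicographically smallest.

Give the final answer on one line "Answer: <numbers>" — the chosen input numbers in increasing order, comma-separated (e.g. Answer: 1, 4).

#1 (b=0, z=6) -> B1->T, B2->F, B1->F, B4->E, B3->T, B4->E, B3->F, B6->E, B5->F, B7->F, B8->T; covered: B1=T, B1=F, B2=F, B3=T, B3=F, B4=E, B5=F, B6=E, B7=F, B8=T
#2 (b=4, z=7) -> B1->T, B2->T, B1->F, B4->E, B3->F, B6->S, B5->T; covered: B1=T, B1=F, B2=T, B3=F, B4=E, B5=T, B6=S
#3 (b=2, z=4) -> B1->T, B2->F, B1->T, B2->F, B1->F, B4->E, B3->T, B4->E, B3->F, B6->S, B5->T; covered: B1=T, B1=F, B2=F, B3=T, B3=F, B4=E, B5=T, B6=S
#4 (b=3, z=1) -> B1->T, B2->T, B1->T, B2->T, B1->T, B2->T, B1->F, B4->E, B3->F, B6->S, B5->T; covered: B1=T, B1=F, B2=T, B3=F, B4=E, B5=T, B6=S
#5 (b=1, z=8) -> B1->T, B2->F, B1->F, B4->E, B3->T, B4->E, B3->F, B6->E, B5->T; covered: B1=T, B1=F, B2=F, B3=T, B3=F, B4=E, B5=T, B6=E
#6 (b=2, z=5) -> B1->T, B2->T, B1->T, B2->T, B1->F, B4->E, B3->F, B6->E, B5->T; covered: B1=T, B1=F, B2=T, B3=F, B4=E, B5=T, B6=E
#7 (b=0, z=11) -> B1->F, B4->E, B3->F, B6->E, B5->T; covered: B1=F, B3=F, B4=E, B5=T, B6=E
#8 (b=0, z=9) -> B1->F, B4->E, B3->F, B6->E, B5->F, B7->F, B8->T; covered: B1=F, B3=F, B4=E, B5=F, B6=E, B7=F, B8=T
#9 (b=3, z=11) -> B1->F, B4->E, B3->F, B6->E, B5->T; covered: B1=F, B3=F, B4=E, B5=T, B6=E
#10 (b=3, z=6) -> B1->T, B2->F, B1->F, B4->E, B3->T, B4->E, B3->F, B6->E, B5->F, B7->F, B8->T; covered: B1=T, B1=F, B2=F, B3=T, B3=F, B4=E, B5=F, B6=E, B7=F, B8=T
together the pool reaches 13 outcomes: B1=T, B1=F, B2=T, B2=F, B3=T, B3=F, B4=E, B5=T, B5=F, B6=S, B6=E, B7=F, B8=T
every size-1 subset falls short of the 13 outcomes (best: 10/13)
inputs {1, 2} (size 2) cover everything; no size-2 subset with a lexicographically smaller index list covers all 13

Answer: 1, 2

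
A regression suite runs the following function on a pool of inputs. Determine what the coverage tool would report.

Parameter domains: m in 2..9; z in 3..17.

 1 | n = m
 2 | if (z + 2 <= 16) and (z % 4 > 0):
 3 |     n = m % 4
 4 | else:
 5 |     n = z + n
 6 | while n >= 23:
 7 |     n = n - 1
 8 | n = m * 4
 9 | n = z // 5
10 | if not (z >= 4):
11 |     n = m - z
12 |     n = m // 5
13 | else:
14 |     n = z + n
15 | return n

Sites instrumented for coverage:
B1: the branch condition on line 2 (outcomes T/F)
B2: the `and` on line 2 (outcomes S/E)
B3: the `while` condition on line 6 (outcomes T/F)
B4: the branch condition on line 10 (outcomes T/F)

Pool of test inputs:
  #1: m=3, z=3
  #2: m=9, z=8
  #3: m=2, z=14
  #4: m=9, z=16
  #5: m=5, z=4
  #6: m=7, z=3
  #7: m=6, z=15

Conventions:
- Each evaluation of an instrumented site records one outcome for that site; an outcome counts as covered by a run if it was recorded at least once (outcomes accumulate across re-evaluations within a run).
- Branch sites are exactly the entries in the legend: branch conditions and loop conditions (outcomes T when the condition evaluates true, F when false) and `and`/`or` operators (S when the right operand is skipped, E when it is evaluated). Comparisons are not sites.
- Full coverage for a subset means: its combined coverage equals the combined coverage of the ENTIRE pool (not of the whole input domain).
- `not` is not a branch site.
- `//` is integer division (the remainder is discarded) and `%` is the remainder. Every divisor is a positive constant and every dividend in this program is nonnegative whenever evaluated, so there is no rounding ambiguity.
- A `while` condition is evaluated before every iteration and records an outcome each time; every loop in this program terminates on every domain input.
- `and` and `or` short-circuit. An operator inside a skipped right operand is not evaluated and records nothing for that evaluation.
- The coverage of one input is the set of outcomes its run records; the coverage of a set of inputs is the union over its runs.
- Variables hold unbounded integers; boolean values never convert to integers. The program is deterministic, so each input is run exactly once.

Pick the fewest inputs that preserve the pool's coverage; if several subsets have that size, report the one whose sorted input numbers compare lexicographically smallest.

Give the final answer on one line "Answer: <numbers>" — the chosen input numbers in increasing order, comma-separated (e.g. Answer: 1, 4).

input #1 (m=3, z=3): events B2->E, B1->T, B3->F, B4->T; covers B1=T, B2=E, B3=F, B4=T
input #2 (m=9, z=8): events B2->E, B1->F, B3->F, B4->F; covers B1=F, B2=E, B3=F, B4=F
input #3 (m=2, z=14): events B2->E, B1->T, B3->F, B4->F; covers B1=T, B2=E, B3=F, B4=F
input #4 (m=9, z=16): events B2->S, B1->F, B3->T, B3->T, B3->T, B3->F, B4->F; covers B1=F, B2=S, B3=T, B3=F, B4=F
input #5 (m=5, z=4): events B2->E, B1->F, B3->F, B4->F; covers B1=F, B2=E, B3=F, B4=F
input #6 (m=7, z=3): events B2->E, B1->T, B3->F, B4->T; covers B1=T, B2=E, B3=F, B4=T
input #7 (m=6, z=15): events B2->S, B1->F, B3->F, B4->F; covers B1=F, B2=S, B3=F, B4=F
the full pool covers 8 outcomes: B1=T, B1=F, B2=S, B2=E, B3=T, B3=F, B4=T, B4=F
no size-1 subset reaches all 8 outcomes (best union: 5/8)
size 2: inputs {1, 4} cover all 8 outcomes, and no lexicographically smaller subset of this size does

Answer: 1, 4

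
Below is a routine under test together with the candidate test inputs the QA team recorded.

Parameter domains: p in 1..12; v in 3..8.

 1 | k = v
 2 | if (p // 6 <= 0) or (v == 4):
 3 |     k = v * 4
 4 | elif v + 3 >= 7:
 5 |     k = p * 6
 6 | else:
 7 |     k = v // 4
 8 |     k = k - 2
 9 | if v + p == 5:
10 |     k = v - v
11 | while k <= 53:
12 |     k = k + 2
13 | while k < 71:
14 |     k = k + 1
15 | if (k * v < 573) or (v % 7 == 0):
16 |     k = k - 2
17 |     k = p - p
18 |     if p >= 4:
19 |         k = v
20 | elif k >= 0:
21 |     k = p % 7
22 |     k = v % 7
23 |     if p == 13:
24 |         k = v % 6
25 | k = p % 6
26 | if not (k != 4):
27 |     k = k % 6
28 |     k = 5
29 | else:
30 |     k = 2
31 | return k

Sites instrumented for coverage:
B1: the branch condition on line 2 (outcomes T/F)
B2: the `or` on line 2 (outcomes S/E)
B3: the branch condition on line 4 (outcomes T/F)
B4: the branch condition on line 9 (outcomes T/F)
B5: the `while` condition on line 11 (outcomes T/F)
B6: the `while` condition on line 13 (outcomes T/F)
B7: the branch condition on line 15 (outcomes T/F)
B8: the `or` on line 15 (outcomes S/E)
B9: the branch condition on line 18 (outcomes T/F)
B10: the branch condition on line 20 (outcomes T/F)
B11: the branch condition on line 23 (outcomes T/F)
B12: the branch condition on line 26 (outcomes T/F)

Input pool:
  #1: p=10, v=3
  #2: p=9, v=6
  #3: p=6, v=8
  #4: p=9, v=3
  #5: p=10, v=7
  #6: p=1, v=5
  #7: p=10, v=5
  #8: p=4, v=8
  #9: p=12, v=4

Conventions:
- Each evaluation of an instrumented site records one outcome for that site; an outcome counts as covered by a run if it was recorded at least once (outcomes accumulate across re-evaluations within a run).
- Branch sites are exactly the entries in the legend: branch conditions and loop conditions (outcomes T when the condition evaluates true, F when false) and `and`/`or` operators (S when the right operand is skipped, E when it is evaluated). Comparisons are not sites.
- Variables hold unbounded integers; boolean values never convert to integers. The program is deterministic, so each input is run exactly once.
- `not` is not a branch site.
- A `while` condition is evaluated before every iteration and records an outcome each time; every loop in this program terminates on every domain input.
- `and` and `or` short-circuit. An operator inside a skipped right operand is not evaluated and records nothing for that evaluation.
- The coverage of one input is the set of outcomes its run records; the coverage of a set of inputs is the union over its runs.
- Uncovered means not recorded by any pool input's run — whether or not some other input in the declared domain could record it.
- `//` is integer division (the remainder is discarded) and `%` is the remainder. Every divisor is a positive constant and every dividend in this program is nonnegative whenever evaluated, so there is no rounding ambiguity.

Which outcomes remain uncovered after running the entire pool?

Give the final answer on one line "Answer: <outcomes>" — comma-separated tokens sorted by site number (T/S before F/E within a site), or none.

test 1 (p=10, v=3) fires B2->E, B1->F, B3->F, B4->F, B5->T, B5->T, B5->T, B5->T, B5->T, B5->T, B5->T, B5->T, B5->T, B5->T, ...; hits B1=F, B2=E, B3=F, B4=F, B5=T, B5=F, B6=T, B6=F, B7=T, B8=S, B9=T, B12=T
test 2 (p=9, v=6) fires B2->E, B1->F, B3->T, B4->F, B5->F, B6->T, B6->T, B6->T, B6->T, B6->T, B6->T, B6->T, B6->T, B6->T, ...; hits B1=F, B2=E, B3=T, B4=F, B5=F, B6=T, B6=F, B7=T, B8=S, B9=T, B12=F
test 3 (p=6, v=8) fires B2->E, B1->F, B3->T, B4->F, B5->T, B5->T, B5->T, B5->T, B5->T, B5->T, B5->T, B5->T, B5->T, B5->F, ...; hits B1=F, B2=E, B3=T, B4=F, B5=T, B5=F, B6=T, B6=F, B7=T, B8=S, B9=T, B12=F
test 4 (p=9, v=3) fires B2->E, B1->F, B3->F, B4->F, B5->T, B5->T, B5->T, B5->T, B5->T, B5->T, B5->T, B5->T, B5->T, B5->T, ...; hits B1=F, B2=E, B3=F, B4=F, B5=T, B5=F, B6=T, B6=F, B7=T, B8=S, B9=T, B12=F
test 5 (p=10, v=7) fires B2->E, B1->F, B3->T, B4->F, B5->F, B6->T, B6->T, B6->T, B6->T, B6->T, B6->T, B6->T, B6->T, B6->T, ...; hits B1=F, B2=E, B3=T, B4=F, B5=F, B6=T, B6=F, B7=T, B8=S, B9=T, B12=T
test 6 (p=1, v=5) fires B2->S, B1->T, B4->F, B5->T, B5->T, B5->T, B5->T, B5->T, B5->T, B5->T, B5->T, B5->T, B5->T, B5->T, ...; hits B1=T, B2=S, B4=F, B5=T, B5=F, B6=T, B6=F, B7=T, B8=S, B9=F, B12=F
test 7 (p=10, v=5) fires B2->E, B1->F, B3->T, B4->F, B5->F, B6->T, B6->T, B6->T, B6->T, B6->T, B6->T, B6->T, B6->T, B6->T, ...; hits B1=F, B2=E, B3=T, B4=F, B5=F, B6=T, B6=F, B7=T, B8=S, B9=T, B12=T
test 8 (p=4, v=8) fires B2->S, B1->T, B4->F, B5->T, B5->T, B5->T, B5->T, B5->T, B5->T, B5->T, B5->T, B5->T, B5->T, B5->T, ...; hits B1=T, B2=S, B4=F, B5=T, B5=F, B6=T, B6=F, B7=T, B8=S, B9=T, B12=T
test 9 (p=12, v=4) fires B2->E, B1->T, B4->F, B5->T, B5->T, B5->T, B5->T, B5->T, B5->T, B5->T, B5->T, B5->T, B5->T, B5->T, ...; hits B1=T, B2=E, B4=F, B5=T, B5=F, B6=T, B6=F, B7=T, B8=S, B9=T, B12=F
union over the pool: B1=T, B1=F, B2=S, B2=E, B3=T, B3=F, B4=F, B5=T, B5=F, B6=T, B6=F, B7=T, B8=S, B9=T, B9=F, B12=T, B12=F
uncovered (7 of 24): B4=T, B7=F, B8=E, B10=T, B10=F, B11=T, B11=F

Answer: B4=T, B7=F, B8=E, B10=T, B10=F, B11=T, B11=F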